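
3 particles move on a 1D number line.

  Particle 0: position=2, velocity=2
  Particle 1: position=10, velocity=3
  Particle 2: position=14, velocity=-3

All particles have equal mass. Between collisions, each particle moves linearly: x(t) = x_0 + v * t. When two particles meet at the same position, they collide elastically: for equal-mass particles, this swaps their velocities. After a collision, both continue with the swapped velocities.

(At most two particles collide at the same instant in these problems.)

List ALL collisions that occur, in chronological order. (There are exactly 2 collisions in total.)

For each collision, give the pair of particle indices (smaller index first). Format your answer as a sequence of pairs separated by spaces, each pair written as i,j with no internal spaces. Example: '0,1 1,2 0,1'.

Answer: 1,2 0,1

Derivation:
Collision at t=2/3: particles 1 and 2 swap velocities; positions: p0=10/3 p1=12 p2=12; velocities now: v0=2 v1=-3 v2=3
Collision at t=12/5: particles 0 and 1 swap velocities; positions: p0=34/5 p1=34/5 p2=86/5; velocities now: v0=-3 v1=2 v2=3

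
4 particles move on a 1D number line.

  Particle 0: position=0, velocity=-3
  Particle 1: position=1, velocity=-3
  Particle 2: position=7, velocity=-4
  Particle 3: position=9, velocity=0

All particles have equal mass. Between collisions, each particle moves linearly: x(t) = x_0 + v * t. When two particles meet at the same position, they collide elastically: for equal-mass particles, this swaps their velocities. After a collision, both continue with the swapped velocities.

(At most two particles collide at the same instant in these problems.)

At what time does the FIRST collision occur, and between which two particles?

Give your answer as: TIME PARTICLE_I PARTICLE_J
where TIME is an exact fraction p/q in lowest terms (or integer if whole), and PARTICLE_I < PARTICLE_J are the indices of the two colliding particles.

Pair (0,1): pos 0,1 vel -3,-3 -> not approaching (rel speed 0 <= 0)
Pair (1,2): pos 1,7 vel -3,-4 -> gap=6, closing at 1/unit, collide at t=6
Pair (2,3): pos 7,9 vel -4,0 -> not approaching (rel speed -4 <= 0)
Earliest collision: t=6 between 1 and 2

Answer: 6 1 2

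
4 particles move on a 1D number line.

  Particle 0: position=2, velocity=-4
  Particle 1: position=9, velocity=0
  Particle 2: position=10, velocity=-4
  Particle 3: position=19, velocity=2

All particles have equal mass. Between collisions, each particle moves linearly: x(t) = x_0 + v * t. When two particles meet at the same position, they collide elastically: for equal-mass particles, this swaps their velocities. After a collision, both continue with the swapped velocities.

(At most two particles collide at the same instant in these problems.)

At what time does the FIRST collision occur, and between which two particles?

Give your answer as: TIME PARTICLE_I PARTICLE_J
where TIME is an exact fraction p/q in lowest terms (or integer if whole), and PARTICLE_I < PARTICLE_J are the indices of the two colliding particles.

Pair (0,1): pos 2,9 vel -4,0 -> not approaching (rel speed -4 <= 0)
Pair (1,2): pos 9,10 vel 0,-4 -> gap=1, closing at 4/unit, collide at t=1/4
Pair (2,3): pos 10,19 vel -4,2 -> not approaching (rel speed -6 <= 0)
Earliest collision: t=1/4 between 1 and 2

Answer: 1/4 1 2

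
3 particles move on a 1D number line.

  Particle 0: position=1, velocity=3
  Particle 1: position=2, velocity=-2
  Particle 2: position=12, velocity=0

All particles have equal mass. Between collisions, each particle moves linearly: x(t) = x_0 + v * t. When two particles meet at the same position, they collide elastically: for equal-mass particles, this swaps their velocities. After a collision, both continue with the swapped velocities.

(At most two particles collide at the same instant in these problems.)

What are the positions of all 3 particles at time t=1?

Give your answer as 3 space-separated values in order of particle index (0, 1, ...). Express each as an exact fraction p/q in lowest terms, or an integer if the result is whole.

Collision at t=1/5: particles 0 and 1 swap velocities; positions: p0=8/5 p1=8/5 p2=12; velocities now: v0=-2 v1=3 v2=0
Advance to t=1 (no further collisions before then); velocities: v0=-2 v1=3 v2=0; positions = 0 4 12

Answer: 0 4 12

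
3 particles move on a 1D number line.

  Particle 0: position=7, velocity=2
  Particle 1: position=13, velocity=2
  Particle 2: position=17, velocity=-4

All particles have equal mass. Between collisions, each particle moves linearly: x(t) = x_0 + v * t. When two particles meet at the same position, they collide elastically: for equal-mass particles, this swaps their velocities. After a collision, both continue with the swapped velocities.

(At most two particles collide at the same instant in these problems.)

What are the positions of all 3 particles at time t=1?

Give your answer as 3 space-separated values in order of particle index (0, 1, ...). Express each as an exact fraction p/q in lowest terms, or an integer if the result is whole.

Answer: 9 13 15

Derivation:
Collision at t=2/3: particles 1 and 2 swap velocities; positions: p0=25/3 p1=43/3 p2=43/3; velocities now: v0=2 v1=-4 v2=2
Advance to t=1 (no further collisions before then); velocities: v0=2 v1=-4 v2=2; positions = 9 13 15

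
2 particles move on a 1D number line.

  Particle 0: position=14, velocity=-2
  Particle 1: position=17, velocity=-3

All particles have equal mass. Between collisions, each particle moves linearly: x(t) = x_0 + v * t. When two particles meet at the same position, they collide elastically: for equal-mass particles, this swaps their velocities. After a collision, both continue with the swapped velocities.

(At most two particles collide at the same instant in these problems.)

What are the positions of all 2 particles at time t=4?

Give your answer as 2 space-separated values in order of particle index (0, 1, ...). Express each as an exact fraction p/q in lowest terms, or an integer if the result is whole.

Collision at t=3: particles 0 and 1 swap velocities; positions: p0=8 p1=8; velocities now: v0=-3 v1=-2
Advance to t=4 (no further collisions before then); velocities: v0=-3 v1=-2; positions = 5 6

Answer: 5 6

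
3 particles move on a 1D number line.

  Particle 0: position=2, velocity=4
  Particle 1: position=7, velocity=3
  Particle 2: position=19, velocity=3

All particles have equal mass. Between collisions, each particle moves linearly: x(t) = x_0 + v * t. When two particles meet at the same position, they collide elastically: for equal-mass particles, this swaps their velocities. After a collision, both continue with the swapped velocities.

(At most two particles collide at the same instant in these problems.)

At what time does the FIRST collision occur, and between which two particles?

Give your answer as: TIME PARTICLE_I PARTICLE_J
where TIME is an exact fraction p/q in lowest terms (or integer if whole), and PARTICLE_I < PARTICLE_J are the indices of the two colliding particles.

Answer: 5 0 1

Derivation:
Pair (0,1): pos 2,7 vel 4,3 -> gap=5, closing at 1/unit, collide at t=5
Pair (1,2): pos 7,19 vel 3,3 -> not approaching (rel speed 0 <= 0)
Earliest collision: t=5 between 0 and 1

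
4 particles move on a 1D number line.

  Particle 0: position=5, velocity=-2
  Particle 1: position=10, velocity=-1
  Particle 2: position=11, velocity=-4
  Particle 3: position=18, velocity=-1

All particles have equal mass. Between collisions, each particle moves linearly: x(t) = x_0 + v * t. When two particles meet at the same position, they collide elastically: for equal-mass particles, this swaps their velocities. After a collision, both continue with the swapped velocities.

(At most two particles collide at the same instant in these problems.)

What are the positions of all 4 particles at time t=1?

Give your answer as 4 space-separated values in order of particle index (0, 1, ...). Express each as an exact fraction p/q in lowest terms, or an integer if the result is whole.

Collision at t=1/3: particles 1 and 2 swap velocities; positions: p0=13/3 p1=29/3 p2=29/3 p3=53/3; velocities now: v0=-2 v1=-4 v2=-1 v3=-1
Advance to t=1 (no further collisions before then); velocities: v0=-2 v1=-4 v2=-1 v3=-1; positions = 3 7 9 17

Answer: 3 7 9 17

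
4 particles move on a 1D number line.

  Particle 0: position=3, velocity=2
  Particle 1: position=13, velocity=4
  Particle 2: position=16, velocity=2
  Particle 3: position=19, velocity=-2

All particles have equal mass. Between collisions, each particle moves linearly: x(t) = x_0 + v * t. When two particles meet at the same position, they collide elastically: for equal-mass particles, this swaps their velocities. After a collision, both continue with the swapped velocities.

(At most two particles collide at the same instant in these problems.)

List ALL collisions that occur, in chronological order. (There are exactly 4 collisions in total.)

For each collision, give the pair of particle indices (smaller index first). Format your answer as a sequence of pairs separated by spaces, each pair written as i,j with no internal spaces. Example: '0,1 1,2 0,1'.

Answer: 2,3 1,2 2,3 0,1

Derivation:
Collision at t=3/4: particles 2 and 3 swap velocities; positions: p0=9/2 p1=16 p2=35/2 p3=35/2; velocities now: v0=2 v1=4 v2=-2 v3=2
Collision at t=1: particles 1 and 2 swap velocities; positions: p0=5 p1=17 p2=17 p3=18; velocities now: v0=2 v1=-2 v2=4 v3=2
Collision at t=3/2: particles 2 and 3 swap velocities; positions: p0=6 p1=16 p2=19 p3=19; velocities now: v0=2 v1=-2 v2=2 v3=4
Collision at t=4: particles 0 and 1 swap velocities; positions: p0=11 p1=11 p2=24 p3=29; velocities now: v0=-2 v1=2 v2=2 v3=4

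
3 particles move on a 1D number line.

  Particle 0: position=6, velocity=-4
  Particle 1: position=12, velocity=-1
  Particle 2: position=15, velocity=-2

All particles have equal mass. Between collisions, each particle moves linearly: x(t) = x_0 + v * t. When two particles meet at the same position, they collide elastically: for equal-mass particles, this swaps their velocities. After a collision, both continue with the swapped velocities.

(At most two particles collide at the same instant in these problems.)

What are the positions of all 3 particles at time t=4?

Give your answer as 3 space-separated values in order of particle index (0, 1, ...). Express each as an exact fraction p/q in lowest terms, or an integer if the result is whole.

Answer: -10 7 8

Derivation:
Collision at t=3: particles 1 and 2 swap velocities; positions: p0=-6 p1=9 p2=9; velocities now: v0=-4 v1=-2 v2=-1
Advance to t=4 (no further collisions before then); velocities: v0=-4 v1=-2 v2=-1; positions = -10 7 8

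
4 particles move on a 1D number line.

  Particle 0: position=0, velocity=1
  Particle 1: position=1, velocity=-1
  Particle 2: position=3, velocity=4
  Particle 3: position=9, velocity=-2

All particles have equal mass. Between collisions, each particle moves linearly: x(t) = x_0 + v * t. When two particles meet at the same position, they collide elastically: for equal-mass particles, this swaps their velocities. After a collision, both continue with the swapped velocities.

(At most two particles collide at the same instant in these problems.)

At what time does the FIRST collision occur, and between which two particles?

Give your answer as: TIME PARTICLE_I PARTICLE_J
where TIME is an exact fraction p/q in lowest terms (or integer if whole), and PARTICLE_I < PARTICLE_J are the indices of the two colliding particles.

Pair (0,1): pos 0,1 vel 1,-1 -> gap=1, closing at 2/unit, collide at t=1/2
Pair (1,2): pos 1,3 vel -1,4 -> not approaching (rel speed -5 <= 0)
Pair (2,3): pos 3,9 vel 4,-2 -> gap=6, closing at 6/unit, collide at t=1
Earliest collision: t=1/2 between 0 and 1

Answer: 1/2 0 1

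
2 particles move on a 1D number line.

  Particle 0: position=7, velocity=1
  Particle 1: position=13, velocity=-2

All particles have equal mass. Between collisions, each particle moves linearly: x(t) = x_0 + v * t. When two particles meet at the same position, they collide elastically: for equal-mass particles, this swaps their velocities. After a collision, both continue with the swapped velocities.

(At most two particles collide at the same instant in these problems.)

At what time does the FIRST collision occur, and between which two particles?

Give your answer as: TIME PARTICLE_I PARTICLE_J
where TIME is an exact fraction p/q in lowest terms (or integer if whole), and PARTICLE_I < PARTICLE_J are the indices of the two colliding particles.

Answer: 2 0 1

Derivation:
Pair (0,1): pos 7,13 vel 1,-2 -> gap=6, closing at 3/unit, collide at t=2
Earliest collision: t=2 between 0 and 1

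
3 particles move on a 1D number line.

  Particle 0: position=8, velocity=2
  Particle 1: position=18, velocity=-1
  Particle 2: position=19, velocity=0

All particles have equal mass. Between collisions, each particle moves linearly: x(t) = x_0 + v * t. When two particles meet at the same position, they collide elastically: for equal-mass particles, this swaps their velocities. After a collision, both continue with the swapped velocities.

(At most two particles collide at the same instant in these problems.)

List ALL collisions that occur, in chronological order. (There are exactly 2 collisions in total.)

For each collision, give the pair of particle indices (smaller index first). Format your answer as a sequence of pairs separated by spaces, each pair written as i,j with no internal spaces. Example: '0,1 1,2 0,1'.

Collision at t=10/3: particles 0 and 1 swap velocities; positions: p0=44/3 p1=44/3 p2=19; velocities now: v0=-1 v1=2 v2=0
Collision at t=11/2: particles 1 and 2 swap velocities; positions: p0=25/2 p1=19 p2=19; velocities now: v0=-1 v1=0 v2=2

Answer: 0,1 1,2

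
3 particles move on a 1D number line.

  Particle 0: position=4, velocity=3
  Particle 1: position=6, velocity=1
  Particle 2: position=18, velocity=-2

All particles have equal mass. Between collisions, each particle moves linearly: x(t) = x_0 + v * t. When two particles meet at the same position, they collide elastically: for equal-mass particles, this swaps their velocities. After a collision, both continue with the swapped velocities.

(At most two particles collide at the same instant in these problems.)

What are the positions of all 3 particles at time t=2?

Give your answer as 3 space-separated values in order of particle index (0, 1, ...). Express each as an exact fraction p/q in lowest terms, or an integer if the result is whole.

Collision at t=1: particles 0 and 1 swap velocities; positions: p0=7 p1=7 p2=16; velocities now: v0=1 v1=3 v2=-2
Advance to t=2 (no further collisions before then); velocities: v0=1 v1=3 v2=-2; positions = 8 10 14

Answer: 8 10 14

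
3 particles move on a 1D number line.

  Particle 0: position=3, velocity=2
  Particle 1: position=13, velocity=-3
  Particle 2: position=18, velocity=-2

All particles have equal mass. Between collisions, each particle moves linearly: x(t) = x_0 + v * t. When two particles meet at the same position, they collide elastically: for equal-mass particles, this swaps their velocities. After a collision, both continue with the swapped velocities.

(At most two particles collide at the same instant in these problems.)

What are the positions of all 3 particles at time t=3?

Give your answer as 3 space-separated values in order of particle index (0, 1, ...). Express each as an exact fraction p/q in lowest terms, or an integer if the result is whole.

Collision at t=2: particles 0 and 1 swap velocities; positions: p0=7 p1=7 p2=14; velocities now: v0=-3 v1=2 v2=-2
Advance to t=3 (no further collisions before then); velocities: v0=-3 v1=2 v2=-2; positions = 4 9 12

Answer: 4 9 12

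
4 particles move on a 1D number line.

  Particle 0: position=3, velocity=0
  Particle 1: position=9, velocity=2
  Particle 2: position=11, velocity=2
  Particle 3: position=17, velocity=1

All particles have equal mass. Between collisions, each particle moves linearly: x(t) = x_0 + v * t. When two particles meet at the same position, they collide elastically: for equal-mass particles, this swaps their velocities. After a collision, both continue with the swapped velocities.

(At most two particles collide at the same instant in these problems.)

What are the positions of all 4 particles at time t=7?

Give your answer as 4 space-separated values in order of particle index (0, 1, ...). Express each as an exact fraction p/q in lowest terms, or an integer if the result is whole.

Collision at t=6: particles 2 and 3 swap velocities; positions: p0=3 p1=21 p2=23 p3=23; velocities now: v0=0 v1=2 v2=1 v3=2
Advance to t=7 (no further collisions before then); velocities: v0=0 v1=2 v2=1 v3=2; positions = 3 23 24 25

Answer: 3 23 24 25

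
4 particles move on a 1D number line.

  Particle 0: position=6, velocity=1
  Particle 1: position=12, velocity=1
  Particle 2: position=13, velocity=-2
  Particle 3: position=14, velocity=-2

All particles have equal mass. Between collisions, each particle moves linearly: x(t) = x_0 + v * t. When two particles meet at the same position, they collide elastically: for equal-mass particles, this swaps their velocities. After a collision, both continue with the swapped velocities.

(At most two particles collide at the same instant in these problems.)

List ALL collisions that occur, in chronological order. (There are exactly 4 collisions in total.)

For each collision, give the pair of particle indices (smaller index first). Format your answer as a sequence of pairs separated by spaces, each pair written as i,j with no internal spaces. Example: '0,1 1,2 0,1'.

Collision at t=1/3: particles 1 and 2 swap velocities; positions: p0=19/3 p1=37/3 p2=37/3 p3=40/3; velocities now: v0=1 v1=-2 v2=1 v3=-2
Collision at t=2/3: particles 2 and 3 swap velocities; positions: p0=20/3 p1=35/3 p2=38/3 p3=38/3; velocities now: v0=1 v1=-2 v2=-2 v3=1
Collision at t=7/3: particles 0 and 1 swap velocities; positions: p0=25/3 p1=25/3 p2=28/3 p3=43/3; velocities now: v0=-2 v1=1 v2=-2 v3=1
Collision at t=8/3: particles 1 and 2 swap velocities; positions: p0=23/3 p1=26/3 p2=26/3 p3=44/3; velocities now: v0=-2 v1=-2 v2=1 v3=1

Answer: 1,2 2,3 0,1 1,2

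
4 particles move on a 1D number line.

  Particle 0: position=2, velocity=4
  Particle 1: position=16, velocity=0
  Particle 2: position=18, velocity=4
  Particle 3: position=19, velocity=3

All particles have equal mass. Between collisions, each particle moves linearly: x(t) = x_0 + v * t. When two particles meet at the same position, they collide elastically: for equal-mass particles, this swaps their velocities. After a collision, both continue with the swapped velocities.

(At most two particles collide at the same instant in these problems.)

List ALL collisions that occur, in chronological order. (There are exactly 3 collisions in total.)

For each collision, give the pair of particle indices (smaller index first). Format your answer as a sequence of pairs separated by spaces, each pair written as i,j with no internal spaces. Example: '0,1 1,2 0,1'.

Collision at t=1: particles 2 and 3 swap velocities; positions: p0=6 p1=16 p2=22 p3=22; velocities now: v0=4 v1=0 v2=3 v3=4
Collision at t=7/2: particles 0 and 1 swap velocities; positions: p0=16 p1=16 p2=59/2 p3=32; velocities now: v0=0 v1=4 v2=3 v3=4
Collision at t=17: particles 1 and 2 swap velocities; positions: p0=16 p1=70 p2=70 p3=86; velocities now: v0=0 v1=3 v2=4 v3=4

Answer: 2,3 0,1 1,2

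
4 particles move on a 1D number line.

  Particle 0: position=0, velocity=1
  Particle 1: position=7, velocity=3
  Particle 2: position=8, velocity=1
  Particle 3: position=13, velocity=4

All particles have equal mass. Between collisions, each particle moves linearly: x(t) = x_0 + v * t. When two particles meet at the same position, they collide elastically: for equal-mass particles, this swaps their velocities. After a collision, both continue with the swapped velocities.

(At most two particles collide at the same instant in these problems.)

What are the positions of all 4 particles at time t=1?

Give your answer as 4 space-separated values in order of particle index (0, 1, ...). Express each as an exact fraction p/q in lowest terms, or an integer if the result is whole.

Collision at t=1/2: particles 1 and 2 swap velocities; positions: p0=1/2 p1=17/2 p2=17/2 p3=15; velocities now: v0=1 v1=1 v2=3 v3=4
Advance to t=1 (no further collisions before then); velocities: v0=1 v1=1 v2=3 v3=4; positions = 1 9 10 17

Answer: 1 9 10 17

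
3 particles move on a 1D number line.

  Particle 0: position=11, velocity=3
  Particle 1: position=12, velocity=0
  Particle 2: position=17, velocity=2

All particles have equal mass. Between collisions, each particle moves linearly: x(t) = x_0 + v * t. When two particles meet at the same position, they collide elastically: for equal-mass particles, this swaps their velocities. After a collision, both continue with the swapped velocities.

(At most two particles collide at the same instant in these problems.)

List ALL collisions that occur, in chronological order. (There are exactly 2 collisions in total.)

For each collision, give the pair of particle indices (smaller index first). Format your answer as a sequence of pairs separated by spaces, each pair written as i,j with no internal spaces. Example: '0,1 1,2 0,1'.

Answer: 0,1 1,2

Derivation:
Collision at t=1/3: particles 0 and 1 swap velocities; positions: p0=12 p1=12 p2=53/3; velocities now: v0=0 v1=3 v2=2
Collision at t=6: particles 1 and 2 swap velocities; positions: p0=12 p1=29 p2=29; velocities now: v0=0 v1=2 v2=3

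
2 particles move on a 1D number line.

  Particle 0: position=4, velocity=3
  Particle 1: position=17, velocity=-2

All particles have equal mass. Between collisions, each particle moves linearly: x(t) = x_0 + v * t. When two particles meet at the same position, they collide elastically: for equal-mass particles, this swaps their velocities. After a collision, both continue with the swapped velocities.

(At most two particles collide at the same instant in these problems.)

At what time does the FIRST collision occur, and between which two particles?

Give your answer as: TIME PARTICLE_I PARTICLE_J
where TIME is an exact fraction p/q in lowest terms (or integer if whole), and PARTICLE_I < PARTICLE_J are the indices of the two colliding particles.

Pair (0,1): pos 4,17 vel 3,-2 -> gap=13, closing at 5/unit, collide at t=13/5
Earliest collision: t=13/5 between 0 and 1

Answer: 13/5 0 1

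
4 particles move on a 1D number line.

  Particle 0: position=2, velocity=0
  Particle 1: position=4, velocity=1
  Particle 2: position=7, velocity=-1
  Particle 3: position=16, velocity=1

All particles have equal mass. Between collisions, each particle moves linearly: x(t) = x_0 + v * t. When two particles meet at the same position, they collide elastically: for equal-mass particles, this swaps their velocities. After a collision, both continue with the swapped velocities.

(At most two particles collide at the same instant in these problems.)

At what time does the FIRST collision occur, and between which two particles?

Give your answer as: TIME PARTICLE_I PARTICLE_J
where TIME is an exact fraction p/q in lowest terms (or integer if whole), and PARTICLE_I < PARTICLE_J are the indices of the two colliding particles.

Pair (0,1): pos 2,4 vel 0,1 -> not approaching (rel speed -1 <= 0)
Pair (1,2): pos 4,7 vel 1,-1 -> gap=3, closing at 2/unit, collide at t=3/2
Pair (2,3): pos 7,16 vel -1,1 -> not approaching (rel speed -2 <= 0)
Earliest collision: t=3/2 between 1 and 2

Answer: 3/2 1 2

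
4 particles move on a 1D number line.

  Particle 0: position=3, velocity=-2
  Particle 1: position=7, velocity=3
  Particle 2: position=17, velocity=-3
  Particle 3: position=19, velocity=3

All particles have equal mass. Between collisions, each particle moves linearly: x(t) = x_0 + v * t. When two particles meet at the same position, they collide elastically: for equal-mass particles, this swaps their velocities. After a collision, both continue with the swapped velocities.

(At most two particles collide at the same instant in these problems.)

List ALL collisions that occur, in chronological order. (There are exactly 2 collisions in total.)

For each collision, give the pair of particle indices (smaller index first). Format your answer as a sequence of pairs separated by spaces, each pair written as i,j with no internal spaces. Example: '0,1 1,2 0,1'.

Collision at t=5/3: particles 1 and 2 swap velocities; positions: p0=-1/3 p1=12 p2=12 p3=24; velocities now: v0=-2 v1=-3 v2=3 v3=3
Collision at t=14: particles 0 and 1 swap velocities; positions: p0=-25 p1=-25 p2=49 p3=61; velocities now: v0=-3 v1=-2 v2=3 v3=3

Answer: 1,2 0,1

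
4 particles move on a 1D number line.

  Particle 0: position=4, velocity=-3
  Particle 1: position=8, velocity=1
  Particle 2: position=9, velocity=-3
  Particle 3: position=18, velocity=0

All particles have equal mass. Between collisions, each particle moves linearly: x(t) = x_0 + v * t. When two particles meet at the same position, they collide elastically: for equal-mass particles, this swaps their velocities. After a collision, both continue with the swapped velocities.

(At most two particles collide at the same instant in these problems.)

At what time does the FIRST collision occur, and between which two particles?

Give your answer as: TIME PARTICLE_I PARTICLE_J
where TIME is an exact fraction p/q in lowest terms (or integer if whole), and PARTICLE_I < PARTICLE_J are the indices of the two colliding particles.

Pair (0,1): pos 4,8 vel -3,1 -> not approaching (rel speed -4 <= 0)
Pair (1,2): pos 8,9 vel 1,-3 -> gap=1, closing at 4/unit, collide at t=1/4
Pair (2,3): pos 9,18 vel -3,0 -> not approaching (rel speed -3 <= 0)
Earliest collision: t=1/4 between 1 and 2

Answer: 1/4 1 2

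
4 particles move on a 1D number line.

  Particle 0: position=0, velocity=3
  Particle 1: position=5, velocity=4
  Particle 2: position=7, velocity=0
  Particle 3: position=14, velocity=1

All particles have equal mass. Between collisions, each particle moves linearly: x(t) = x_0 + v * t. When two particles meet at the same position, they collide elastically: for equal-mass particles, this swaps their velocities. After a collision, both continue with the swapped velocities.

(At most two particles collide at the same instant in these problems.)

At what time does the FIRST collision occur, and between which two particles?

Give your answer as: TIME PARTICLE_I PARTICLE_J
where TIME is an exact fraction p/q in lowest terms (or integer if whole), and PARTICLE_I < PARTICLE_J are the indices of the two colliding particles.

Answer: 1/2 1 2

Derivation:
Pair (0,1): pos 0,5 vel 3,4 -> not approaching (rel speed -1 <= 0)
Pair (1,2): pos 5,7 vel 4,0 -> gap=2, closing at 4/unit, collide at t=1/2
Pair (2,3): pos 7,14 vel 0,1 -> not approaching (rel speed -1 <= 0)
Earliest collision: t=1/2 between 1 and 2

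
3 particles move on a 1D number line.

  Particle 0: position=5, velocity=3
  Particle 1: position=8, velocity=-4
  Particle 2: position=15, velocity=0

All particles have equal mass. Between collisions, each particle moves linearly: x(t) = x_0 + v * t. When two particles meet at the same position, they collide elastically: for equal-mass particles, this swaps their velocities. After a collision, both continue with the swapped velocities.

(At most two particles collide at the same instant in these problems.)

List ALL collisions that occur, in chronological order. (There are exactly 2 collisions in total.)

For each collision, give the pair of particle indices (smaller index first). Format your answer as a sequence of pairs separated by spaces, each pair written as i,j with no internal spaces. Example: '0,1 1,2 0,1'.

Collision at t=3/7: particles 0 and 1 swap velocities; positions: p0=44/7 p1=44/7 p2=15; velocities now: v0=-4 v1=3 v2=0
Collision at t=10/3: particles 1 and 2 swap velocities; positions: p0=-16/3 p1=15 p2=15; velocities now: v0=-4 v1=0 v2=3

Answer: 0,1 1,2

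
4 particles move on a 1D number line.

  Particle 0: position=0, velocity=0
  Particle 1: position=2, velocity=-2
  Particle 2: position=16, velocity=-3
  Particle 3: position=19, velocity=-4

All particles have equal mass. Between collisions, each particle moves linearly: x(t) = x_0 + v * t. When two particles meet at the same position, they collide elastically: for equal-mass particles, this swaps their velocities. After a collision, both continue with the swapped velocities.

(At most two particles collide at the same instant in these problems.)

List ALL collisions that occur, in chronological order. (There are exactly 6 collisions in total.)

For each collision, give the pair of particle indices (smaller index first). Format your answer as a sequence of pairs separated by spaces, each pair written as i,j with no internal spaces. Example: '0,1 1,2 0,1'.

Answer: 0,1 2,3 1,2 2,3 0,1 1,2

Derivation:
Collision at t=1: particles 0 and 1 swap velocities; positions: p0=0 p1=0 p2=13 p3=15; velocities now: v0=-2 v1=0 v2=-3 v3=-4
Collision at t=3: particles 2 and 3 swap velocities; positions: p0=-4 p1=0 p2=7 p3=7; velocities now: v0=-2 v1=0 v2=-4 v3=-3
Collision at t=19/4: particles 1 and 2 swap velocities; positions: p0=-15/2 p1=0 p2=0 p3=7/4; velocities now: v0=-2 v1=-4 v2=0 v3=-3
Collision at t=16/3: particles 2 and 3 swap velocities; positions: p0=-26/3 p1=-7/3 p2=0 p3=0; velocities now: v0=-2 v1=-4 v2=-3 v3=0
Collision at t=17/2: particles 0 and 1 swap velocities; positions: p0=-15 p1=-15 p2=-19/2 p3=0; velocities now: v0=-4 v1=-2 v2=-3 v3=0
Collision at t=14: particles 1 and 2 swap velocities; positions: p0=-37 p1=-26 p2=-26 p3=0; velocities now: v0=-4 v1=-3 v2=-2 v3=0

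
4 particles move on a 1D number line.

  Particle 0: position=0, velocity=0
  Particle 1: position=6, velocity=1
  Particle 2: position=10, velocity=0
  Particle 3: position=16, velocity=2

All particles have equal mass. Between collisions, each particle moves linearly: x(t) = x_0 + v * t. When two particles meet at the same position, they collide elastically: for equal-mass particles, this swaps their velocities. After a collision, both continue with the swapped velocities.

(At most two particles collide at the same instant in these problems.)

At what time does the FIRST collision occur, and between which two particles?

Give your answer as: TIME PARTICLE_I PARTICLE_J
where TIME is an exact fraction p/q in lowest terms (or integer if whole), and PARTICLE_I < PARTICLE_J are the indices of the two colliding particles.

Pair (0,1): pos 0,6 vel 0,1 -> not approaching (rel speed -1 <= 0)
Pair (1,2): pos 6,10 vel 1,0 -> gap=4, closing at 1/unit, collide at t=4
Pair (2,3): pos 10,16 vel 0,2 -> not approaching (rel speed -2 <= 0)
Earliest collision: t=4 between 1 and 2

Answer: 4 1 2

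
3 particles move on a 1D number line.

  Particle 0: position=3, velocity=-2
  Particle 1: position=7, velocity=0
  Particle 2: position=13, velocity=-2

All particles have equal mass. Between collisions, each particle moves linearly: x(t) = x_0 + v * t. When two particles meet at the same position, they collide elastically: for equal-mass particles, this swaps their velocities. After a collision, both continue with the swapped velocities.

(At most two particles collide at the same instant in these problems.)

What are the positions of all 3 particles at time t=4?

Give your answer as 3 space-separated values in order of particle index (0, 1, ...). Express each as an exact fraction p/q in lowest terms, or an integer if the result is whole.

Answer: -5 5 7

Derivation:
Collision at t=3: particles 1 and 2 swap velocities; positions: p0=-3 p1=7 p2=7; velocities now: v0=-2 v1=-2 v2=0
Advance to t=4 (no further collisions before then); velocities: v0=-2 v1=-2 v2=0; positions = -5 5 7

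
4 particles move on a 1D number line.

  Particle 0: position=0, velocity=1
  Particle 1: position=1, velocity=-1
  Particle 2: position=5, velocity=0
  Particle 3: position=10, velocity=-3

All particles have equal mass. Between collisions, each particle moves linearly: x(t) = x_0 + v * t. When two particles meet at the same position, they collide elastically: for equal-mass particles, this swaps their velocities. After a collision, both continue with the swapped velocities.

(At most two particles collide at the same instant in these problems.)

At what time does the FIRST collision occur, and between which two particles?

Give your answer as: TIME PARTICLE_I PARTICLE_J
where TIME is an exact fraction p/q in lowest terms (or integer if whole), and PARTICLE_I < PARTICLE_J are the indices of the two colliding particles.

Pair (0,1): pos 0,1 vel 1,-1 -> gap=1, closing at 2/unit, collide at t=1/2
Pair (1,2): pos 1,5 vel -1,0 -> not approaching (rel speed -1 <= 0)
Pair (2,3): pos 5,10 vel 0,-3 -> gap=5, closing at 3/unit, collide at t=5/3
Earliest collision: t=1/2 between 0 and 1

Answer: 1/2 0 1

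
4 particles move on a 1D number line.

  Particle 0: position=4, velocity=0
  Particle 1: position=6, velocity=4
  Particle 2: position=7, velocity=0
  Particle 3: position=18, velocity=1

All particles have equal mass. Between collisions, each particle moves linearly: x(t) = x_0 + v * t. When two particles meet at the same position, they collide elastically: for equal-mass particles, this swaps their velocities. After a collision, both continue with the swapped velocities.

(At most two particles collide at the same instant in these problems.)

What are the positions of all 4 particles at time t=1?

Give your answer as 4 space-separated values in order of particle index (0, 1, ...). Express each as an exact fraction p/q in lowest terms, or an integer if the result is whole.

Answer: 4 7 10 19

Derivation:
Collision at t=1/4: particles 1 and 2 swap velocities; positions: p0=4 p1=7 p2=7 p3=73/4; velocities now: v0=0 v1=0 v2=4 v3=1
Advance to t=1 (no further collisions before then); velocities: v0=0 v1=0 v2=4 v3=1; positions = 4 7 10 19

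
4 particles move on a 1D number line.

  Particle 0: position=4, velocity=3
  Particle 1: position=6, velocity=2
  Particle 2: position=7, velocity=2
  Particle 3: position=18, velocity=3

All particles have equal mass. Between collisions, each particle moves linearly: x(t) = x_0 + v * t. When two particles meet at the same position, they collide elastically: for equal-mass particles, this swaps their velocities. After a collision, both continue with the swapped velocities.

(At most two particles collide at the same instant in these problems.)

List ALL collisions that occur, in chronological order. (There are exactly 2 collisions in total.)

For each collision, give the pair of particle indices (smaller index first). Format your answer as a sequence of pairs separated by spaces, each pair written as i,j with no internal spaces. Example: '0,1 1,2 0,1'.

Answer: 0,1 1,2

Derivation:
Collision at t=2: particles 0 and 1 swap velocities; positions: p0=10 p1=10 p2=11 p3=24; velocities now: v0=2 v1=3 v2=2 v3=3
Collision at t=3: particles 1 and 2 swap velocities; positions: p0=12 p1=13 p2=13 p3=27; velocities now: v0=2 v1=2 v2=3 v3=3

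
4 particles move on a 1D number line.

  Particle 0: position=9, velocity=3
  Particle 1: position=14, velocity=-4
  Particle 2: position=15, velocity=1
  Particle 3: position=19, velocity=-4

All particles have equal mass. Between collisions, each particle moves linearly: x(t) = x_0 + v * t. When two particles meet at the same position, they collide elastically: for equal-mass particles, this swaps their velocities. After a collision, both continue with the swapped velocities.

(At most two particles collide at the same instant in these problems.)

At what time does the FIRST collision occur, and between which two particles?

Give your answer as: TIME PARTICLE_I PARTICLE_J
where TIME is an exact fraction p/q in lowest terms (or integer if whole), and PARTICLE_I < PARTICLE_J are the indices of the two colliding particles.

Pair (0,1): pos 9,14 vel 3,-4 -> gap=5, closing at 7/unit, collide at t=5/7
Pair (1,2): pos 14,15 vel -4,1 -> not approaching (rel speed -5 <= 0)
Pair (2,3): pos 15,19 vel 1,-4 -> gap=4, closing at 5/unit, collide at t=4/5
Earliest collision: t=5/7 between 0 and 1

Answer: 5/7 0 1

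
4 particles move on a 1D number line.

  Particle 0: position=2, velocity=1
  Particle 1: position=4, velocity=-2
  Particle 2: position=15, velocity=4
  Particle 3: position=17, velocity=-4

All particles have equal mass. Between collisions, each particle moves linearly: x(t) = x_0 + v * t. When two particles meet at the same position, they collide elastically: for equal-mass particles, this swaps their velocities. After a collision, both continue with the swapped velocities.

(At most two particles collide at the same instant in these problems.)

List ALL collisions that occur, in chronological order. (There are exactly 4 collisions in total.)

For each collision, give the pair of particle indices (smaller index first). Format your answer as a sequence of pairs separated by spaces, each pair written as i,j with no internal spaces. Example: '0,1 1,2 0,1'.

Collision at t=1/4: particles 2 and 3 swap velocities; positions: p0=9/4 p1=7/2 p2=16 p3=16; velocities now: v0=1 v1=-2 v2=-4 v3=4
Collision at t=2/3: particles 0 and 1 swap velocities; positions: p0=8/3 p1=8/3 p2=43/3 p3=53/3; velocities now: v0=-2 v1=1 v2=-4 v3=4
Collision at t=3: particles 1 and 2 swap velocities; positions: p0=-2 p1=5 p2=5 p3=27; velocities now: v0=-2 v1=-4 v2=1 v3=4
Collision at t=13/2: particles 0 and 1 swap velocities; positions: p0=-9 p1=-9 p2=17/2 p3=41; velocities now: v0=-4 v1=-2 v2=1 v3=4

Answer: 2,3 0,1 1,2 0,1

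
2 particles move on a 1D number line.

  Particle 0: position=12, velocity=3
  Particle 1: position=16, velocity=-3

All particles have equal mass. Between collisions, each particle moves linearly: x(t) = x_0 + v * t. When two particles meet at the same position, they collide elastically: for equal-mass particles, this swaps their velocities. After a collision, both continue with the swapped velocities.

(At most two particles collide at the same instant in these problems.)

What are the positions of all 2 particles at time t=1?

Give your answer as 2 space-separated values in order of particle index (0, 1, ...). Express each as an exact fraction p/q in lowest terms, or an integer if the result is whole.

Collision at t=2/3: particles 0 and 1 swap velocities; positions: p0=14 p1=14; velocities now: v0=-3 v1=3
Advance to t=1 (no further collisions before then); velocities: v0=-3 v1=3; positions = 13 15

Answer: 13 15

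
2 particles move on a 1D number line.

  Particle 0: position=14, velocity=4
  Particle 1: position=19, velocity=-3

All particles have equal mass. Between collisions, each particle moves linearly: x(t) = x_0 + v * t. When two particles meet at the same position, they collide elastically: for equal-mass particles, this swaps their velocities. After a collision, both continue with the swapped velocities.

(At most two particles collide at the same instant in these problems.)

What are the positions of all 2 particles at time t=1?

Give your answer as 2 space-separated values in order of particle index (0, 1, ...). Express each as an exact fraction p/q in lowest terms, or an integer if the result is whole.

Collision at t=5/7: particles 0 and 1 swap velocities; positions: p0=118/7 p1=118/7; velocities now: v0=-3 v1=4
Advance to t=1 (no further collisions before then); velocities: v0=-3 v1=4; positions = 16 18

Answer: 16 18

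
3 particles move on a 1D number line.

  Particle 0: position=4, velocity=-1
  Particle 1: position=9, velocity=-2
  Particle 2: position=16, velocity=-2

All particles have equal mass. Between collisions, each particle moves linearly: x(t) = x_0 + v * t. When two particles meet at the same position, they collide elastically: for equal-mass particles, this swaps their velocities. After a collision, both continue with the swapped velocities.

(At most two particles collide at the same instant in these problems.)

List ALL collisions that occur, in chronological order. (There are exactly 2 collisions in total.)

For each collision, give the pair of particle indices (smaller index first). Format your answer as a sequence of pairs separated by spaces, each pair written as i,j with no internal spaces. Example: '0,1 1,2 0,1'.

Collision at t=5: particles 0 and 1 swap velocities; positions: p0=-1 p1=-1 p2=6; velocities now: v0=-2 v1=-1 v2=-2
Collision at t=12: particles 1 and 2 swap velocities; positions: p0=-15 p1=-8 p2=-8; velocities now: v0=-2 v1=-2 v2=-1

Answer: 0,1 1,2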